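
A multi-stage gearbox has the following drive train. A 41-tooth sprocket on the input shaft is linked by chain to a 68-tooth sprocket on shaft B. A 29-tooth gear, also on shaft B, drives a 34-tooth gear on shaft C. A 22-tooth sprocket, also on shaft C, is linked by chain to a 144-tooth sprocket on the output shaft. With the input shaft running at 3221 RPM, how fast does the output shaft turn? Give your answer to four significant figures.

253.1 RPM

the input shaft → shaft B (chain, 68/41): 3221 ÷ 1.6585 = 1942.1 RPM
shaft B → shaft C (gear mesh, 34/29): 1942.1 ÷ 1.1724 = 1656.5 RPM
shaft C → the output shaft (chain, 144/22): 1656.5 ÷ 6.5455 = 253.07 RPM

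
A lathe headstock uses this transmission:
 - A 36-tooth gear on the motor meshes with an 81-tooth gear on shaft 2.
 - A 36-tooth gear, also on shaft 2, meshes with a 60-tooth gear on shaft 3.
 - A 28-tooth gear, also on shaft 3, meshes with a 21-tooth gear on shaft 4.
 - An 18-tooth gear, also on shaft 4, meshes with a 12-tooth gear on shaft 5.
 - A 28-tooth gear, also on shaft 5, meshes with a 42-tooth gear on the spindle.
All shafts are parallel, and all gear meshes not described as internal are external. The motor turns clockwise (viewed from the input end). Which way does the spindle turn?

counterclockwise

the motor → shaft 2: external mesh, 1 reversal → CCW.
shaft 2 → shaft 3: external mesh, 1 reversal → CW.
shaft 3 → shaft 4: external mesh, 1 reversal → CCW.
shaft 4 → shaft 5: external mesh, 1 reversal → CW.
shaft 5 → the spindle: external mesh, 1 reversal → CCW.
5 reversals in total — an odd number — so the spindle turns opposite to the motor.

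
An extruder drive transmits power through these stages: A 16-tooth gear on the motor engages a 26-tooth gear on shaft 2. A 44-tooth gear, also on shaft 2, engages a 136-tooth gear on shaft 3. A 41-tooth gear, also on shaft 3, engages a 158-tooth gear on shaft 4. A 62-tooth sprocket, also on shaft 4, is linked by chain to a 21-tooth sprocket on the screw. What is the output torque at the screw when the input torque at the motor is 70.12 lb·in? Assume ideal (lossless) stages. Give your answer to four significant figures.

gear mesh 26/16 = 1.625 → τ = 70.12·1.625 = 113.95 lb·in
gear mesh 136/44 = 3.0909 → τ = 113.95·3.0909 = 352.19 lb·in
gear mesh 158/41 = 3.8537 → τ = 352.19·3.8537 = 1357.2 lb·in
chain 21/62 = 0.33871 → τ = 1357.2·0.33871 = 459.71 lb·in

459.7 lb·in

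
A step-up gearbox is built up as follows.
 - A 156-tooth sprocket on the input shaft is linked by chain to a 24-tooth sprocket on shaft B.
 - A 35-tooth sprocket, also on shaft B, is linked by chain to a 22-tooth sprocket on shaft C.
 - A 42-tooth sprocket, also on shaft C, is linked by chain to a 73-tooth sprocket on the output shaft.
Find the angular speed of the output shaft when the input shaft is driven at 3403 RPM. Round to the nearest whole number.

20246 RPM

Chain: ratio = 24/156 = 0.15385, so shaft B turns at 3403 / 0.15385 = 22120 RPM.
Chain: ratio = 22/35 = 0.62857, so shaft C turns at 22120 / 0.62857 = 35190 RPM.
Chain: ratio = 73/42 = 1.7381, so the output shaft turns at 35190 / 1.7381 = 20246 RPM.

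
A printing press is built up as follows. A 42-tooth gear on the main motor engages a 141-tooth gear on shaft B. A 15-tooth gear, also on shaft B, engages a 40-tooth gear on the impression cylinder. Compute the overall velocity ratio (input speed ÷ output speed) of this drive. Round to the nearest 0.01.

8.95

Each stage contributes driven/driver: gear mesh 141/42 = 3.3571, gear mesh 40/15 = 2.6667.
Overall: 3.3571 × 2.6667 = 8.9524.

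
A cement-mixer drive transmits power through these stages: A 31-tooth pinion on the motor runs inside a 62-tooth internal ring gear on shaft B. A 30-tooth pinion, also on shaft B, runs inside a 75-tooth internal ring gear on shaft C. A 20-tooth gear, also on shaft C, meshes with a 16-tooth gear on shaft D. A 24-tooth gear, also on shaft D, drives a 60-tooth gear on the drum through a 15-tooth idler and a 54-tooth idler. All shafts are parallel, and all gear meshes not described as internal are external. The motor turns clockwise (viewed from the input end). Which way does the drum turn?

clockwise

the motor → shaft B: internal mesh, same direction → CW.
shaft B → shaft C: internal mesh, same direction → CW.
shaft C → shaft D: external mesh, 1 reversal → CCW.
shaft D → the drum: driver → idler → idler → driven is 3 external meshes, 3 reversals → CW.
4 reversals in total — an even number — so the drum turns the same way as the motor.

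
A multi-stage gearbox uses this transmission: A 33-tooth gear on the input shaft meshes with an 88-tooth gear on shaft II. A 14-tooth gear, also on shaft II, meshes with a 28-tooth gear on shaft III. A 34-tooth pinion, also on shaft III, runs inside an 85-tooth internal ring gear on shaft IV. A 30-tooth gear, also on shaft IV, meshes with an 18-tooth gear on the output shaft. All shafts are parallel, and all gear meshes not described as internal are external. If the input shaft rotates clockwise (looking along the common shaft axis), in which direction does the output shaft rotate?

the input shaft → shaft II: external mesh, 1 reversal → CCW.
shaft II → shaft III: external mesh, 1 reversal → CW.
shaft III → shaft IV: internal mesh, same direction → CW.
shaft IV → the output shaft: external mesh, 1 reversal → CCW.
3 reversals in total — an odd number — so the output shaft turns opposite to the input shaft.

counterclockwise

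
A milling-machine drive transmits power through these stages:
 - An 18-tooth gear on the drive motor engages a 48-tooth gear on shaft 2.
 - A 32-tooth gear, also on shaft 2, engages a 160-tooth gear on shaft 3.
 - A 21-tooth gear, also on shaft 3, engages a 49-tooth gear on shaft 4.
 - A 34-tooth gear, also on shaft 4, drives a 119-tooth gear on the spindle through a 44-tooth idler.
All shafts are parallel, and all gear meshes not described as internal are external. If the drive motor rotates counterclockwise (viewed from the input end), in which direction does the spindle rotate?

the drive motor → shaft 2: external mesh, 1 reversal → CW.
shaft 2 → shaft 3: external mesh, 1 reversal → CCW.
shaft 3 → shaft 4: external mesh, 1 reversal → CW.
shaft 4 → the spindle: driver → idler → driven is 2 external meshes, 2 reversals → CW.
5 reversals in total — an odd number — so the spindle turns opposite to the drive motor.

clockwise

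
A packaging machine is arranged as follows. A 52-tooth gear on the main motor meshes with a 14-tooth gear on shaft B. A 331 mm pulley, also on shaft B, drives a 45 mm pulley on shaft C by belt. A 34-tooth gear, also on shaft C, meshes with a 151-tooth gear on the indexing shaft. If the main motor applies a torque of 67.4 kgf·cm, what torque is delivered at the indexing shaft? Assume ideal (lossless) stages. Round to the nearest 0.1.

gear mesh 14/52 = 0.26923 → τ = 67.4·0.26923 = 18.146 kgf·cm
belt 45/331 = 0.13595 → τ = 18.146·0.13595 = 2.467 kgf·cm
gear mesh 151/34 = 4.4412 → τ = 2.467·4.4412 = 10.956 kgf·cm

11.0 kgf·cm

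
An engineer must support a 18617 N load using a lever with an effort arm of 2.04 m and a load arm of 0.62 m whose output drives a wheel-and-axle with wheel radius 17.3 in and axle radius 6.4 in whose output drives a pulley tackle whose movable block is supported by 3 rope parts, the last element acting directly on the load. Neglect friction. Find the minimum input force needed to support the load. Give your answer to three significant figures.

698 N

Lever MA = effort arm / load arm = 2.04/0.62 = 3.2903.
Wheel-and-axle MA = R/r = 17.3/6.4 = 2.7031.
Block-and-tackle MA = number of supporting rope parts = 3.
Combined ideal MA = 3.2903 × 2.7031 × 3 = 26.682.
Effort = load / MA = 18617 / 26.682 = 697.72 N.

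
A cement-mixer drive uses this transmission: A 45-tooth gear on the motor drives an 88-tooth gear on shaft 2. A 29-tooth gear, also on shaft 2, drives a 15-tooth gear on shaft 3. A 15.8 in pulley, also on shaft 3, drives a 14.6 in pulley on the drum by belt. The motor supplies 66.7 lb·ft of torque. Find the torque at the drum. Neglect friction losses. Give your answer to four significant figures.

Gear mesh: ratio = 88/45 = 1.9556; torque at shaft 2 = 66.7 × 1.9556 = 130.44 lb·ft.
Gear mesh: ratio = 15/29 = 0.51724; torque at shaft 3 = 130.44 × 0.51724 = 67.467 lb·ft.
Belt: ratio = 14.6/15.8 = 0.92405; torque at the drum = 67.467 × 0.92405 = 62.343 lb·ft.

62.34 lb·ft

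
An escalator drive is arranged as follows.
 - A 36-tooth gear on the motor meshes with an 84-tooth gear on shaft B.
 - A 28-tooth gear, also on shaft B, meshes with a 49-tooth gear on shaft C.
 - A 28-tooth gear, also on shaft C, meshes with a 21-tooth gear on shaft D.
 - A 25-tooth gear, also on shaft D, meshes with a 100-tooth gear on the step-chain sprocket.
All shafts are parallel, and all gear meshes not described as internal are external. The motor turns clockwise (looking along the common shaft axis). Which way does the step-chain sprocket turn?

the motor → shaft B: external mesh, 1 reversal → CCW.
shaft B → shaft C: external mesh, 1 reversal → CW.
shaft C → shaft D: external mesh, 1 reversal → CCW.
shaft D → the step-chain sprocket: external mesh, 1 reversal → CW.
4 reversals in total — an even number — so the step-chain sprocket turns the same way as the motor.

clockwise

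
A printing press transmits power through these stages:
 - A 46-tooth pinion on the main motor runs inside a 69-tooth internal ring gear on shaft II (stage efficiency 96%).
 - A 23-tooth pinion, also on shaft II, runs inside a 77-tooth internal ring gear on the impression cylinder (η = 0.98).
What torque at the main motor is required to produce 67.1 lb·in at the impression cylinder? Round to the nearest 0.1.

Overall ratio R = 1.5 × 3.3478 = 5.0217; overall efficiency η = 0.96 × 0.98 = 0.9408.
Input torque = output torque / (R × η) = 67.1 / (5.0217 × 0.9408) = 14.203 lb·in.

14.2 lb·in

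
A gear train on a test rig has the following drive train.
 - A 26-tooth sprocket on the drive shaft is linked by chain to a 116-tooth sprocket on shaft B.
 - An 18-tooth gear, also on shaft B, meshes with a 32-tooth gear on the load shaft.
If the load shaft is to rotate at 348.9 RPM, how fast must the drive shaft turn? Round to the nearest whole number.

Overall ratio R = 4.4615 × 1.7778 = 7.9316.
Required input speed = output speed × R = 348.9 × 7.9316 = 2767.3 RPM.

2767 RPM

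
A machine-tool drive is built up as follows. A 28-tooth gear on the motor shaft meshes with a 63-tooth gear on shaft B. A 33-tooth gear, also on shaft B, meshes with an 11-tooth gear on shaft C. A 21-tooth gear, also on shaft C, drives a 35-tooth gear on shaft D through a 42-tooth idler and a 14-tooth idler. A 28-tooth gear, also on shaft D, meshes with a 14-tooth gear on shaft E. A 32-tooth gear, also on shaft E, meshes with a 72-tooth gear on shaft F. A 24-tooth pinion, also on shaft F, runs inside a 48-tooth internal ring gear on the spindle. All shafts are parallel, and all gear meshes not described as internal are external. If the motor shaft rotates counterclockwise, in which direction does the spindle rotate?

clockwise

the motor shaft → shaft B: external mesh, 1 reversal → CW.
shaft B → shaft C: external mesh, 1 reversal → CCW.
shaft C → shaft D: driver → idler → idler → driven is 3 external meshes, 3 reversals → CW.
shaft D → shaft E: external mesh, 1 reversal → CCW.
shaft E → shaft F: external mesh, 1 reversal → CW.
shaft F → the spindle: internal mesh, same direction → CW.
7 reversals in total — an odd number — so the spindle turns opposite to the motor shaft.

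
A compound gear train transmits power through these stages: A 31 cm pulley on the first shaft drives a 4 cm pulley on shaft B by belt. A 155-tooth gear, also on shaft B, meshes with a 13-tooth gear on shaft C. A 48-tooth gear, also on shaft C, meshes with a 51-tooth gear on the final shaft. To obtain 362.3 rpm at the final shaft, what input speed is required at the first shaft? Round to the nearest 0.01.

Overall ratio R = 0.12903 × 0.083871 × 1.0625 = 0.011498.
Required input speed = output speed × R = 362.3 × 0.011498 = 4.1659 rpm.

4.17 rpm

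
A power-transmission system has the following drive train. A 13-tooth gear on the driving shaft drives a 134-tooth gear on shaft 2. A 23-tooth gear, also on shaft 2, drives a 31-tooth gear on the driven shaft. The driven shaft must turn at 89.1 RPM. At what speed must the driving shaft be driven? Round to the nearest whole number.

1238 RPM

Overall ratio R = 10.308 × 1.3478 = 13.893.
Required input speed = output speed × R = 89.1 × 13.893 = 1237.9 RPM.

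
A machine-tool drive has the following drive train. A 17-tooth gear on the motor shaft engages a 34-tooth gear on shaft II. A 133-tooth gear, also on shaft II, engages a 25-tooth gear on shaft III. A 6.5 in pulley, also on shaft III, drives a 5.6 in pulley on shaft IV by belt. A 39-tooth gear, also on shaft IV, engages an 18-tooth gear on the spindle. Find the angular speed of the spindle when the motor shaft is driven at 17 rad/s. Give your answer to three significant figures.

114 rad/s

the motor shaft → shaft II (gear mesh, 34/17): 17 ÷ 2 = 8.5 rad/s
shaft II → shaft III (gear mesh, 25/133): 8.5 ÷ 0.18797 = 45.22 rad/s
shaft III → shaft IV (belt, 5.6/6.5): 45.22 ÷ 0.86154 = 52.488 rad/s
shaft IV → the spindle (gear mesh, 18/39): 52.488 ÷ 0.46154 = 113.72 rad/s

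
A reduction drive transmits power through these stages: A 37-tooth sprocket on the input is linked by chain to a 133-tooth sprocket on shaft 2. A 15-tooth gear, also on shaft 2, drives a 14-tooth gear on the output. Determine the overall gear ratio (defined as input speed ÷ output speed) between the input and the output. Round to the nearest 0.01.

3.35

Each stage contributes driven/driver: chain 133/37 = 3.5946, gear mesh 14/15 = 0.93333.
Overall: 3.5946 × 0.93333 = 3.355.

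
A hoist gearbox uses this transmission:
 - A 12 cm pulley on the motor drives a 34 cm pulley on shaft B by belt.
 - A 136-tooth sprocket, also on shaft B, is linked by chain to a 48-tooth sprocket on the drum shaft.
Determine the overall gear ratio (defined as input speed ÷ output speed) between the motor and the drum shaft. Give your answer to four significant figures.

Each stage contributes driven/driver: belt 34/12 = 2.8333, chain 48/136 = 0.35294.
Overall: 2.8333 × 0.35294 = 1.

1.000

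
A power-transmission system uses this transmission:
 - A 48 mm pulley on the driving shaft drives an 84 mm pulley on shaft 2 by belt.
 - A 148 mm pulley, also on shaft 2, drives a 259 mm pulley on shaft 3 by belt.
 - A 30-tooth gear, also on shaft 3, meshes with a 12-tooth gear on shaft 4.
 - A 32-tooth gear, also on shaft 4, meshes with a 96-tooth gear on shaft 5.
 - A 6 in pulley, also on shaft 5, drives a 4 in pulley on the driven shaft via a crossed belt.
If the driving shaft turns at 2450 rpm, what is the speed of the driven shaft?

1000 rpm

belt 84/48 = 1.75 → 2450/1.75 = 1400 rpm
belt 259/148 = 1.75 → 1400/1.75 = 800 rpm
gear mesh 12/30 = 0.4 → 800/0.4 = 2000 rpm
gear mesh 96/32 = 3 → 2000/3 = 666.67 rpm
belt 4/6 = 0.66667 → 666.67/0.66667 = 1000 rpm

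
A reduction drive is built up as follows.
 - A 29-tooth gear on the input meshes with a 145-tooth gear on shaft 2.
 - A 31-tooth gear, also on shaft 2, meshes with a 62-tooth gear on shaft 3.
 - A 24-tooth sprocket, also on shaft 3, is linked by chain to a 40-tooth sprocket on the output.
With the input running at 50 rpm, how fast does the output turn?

the input → shaft 2 (gear mesh, 145/29): 50 ÷ 5 = 10 rpm
shaft 2 → shaft 3 (gear mesh, 62/31): 10 ÷ 2 = 5 rpm
shaft 3 → the output (chain, 40/24): 5 ÷ 1.6667 = 3 rpm

3 rpm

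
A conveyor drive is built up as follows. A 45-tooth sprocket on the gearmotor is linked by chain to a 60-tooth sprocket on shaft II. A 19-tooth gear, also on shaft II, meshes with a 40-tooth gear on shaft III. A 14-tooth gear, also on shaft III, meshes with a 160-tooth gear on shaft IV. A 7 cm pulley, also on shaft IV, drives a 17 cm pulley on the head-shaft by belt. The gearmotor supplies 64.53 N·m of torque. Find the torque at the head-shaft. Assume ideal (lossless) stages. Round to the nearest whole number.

5027 N·m

After the chain (60/45): 64.53 × 1.3333 = 86.04 N·m
After the gear mesh (40/19): 86.04 × 2.1053 = 181.14 N·m
After the gear mesh (160/14): 181.14 × 11.429 = 2070.1 N·m
After the belt (17/7): 2070.1 × 2.4286 = 5027.5 N·m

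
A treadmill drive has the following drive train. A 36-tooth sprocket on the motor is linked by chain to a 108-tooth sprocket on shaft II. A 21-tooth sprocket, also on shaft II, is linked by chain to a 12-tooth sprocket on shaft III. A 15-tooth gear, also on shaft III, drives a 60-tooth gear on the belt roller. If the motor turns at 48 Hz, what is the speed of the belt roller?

the motor → shaft II (chain, 108/36): 48 ÷ 3 = 16 Hz
shaft II → shaft III (chain, 12/21): 16 ÷ 0.57143 = 28 Hz
shaft III → the belt roller (gear mesh, 60/15): 28 ÷ 4 = 7 Hz

7 Hz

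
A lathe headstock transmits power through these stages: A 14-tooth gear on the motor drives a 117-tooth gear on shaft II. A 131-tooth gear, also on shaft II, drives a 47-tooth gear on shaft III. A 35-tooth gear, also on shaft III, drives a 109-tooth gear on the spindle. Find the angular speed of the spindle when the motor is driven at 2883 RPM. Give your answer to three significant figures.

Gear mesh: ratio = 117/14 = 8.3571, so shaft II turns at 2883 / 8.3571 = 344.97 RPM.
Gear mesh: ratio = 47/131 = 0.35878, so shaft III turns at 344.97 / 0.35878 = 961.52 RPM.
Gear mesh: ratio = 109/35 = 3.1143, so the spindle turns at 961.52 / 3.1143 = 308.75 RPM.

309 RPM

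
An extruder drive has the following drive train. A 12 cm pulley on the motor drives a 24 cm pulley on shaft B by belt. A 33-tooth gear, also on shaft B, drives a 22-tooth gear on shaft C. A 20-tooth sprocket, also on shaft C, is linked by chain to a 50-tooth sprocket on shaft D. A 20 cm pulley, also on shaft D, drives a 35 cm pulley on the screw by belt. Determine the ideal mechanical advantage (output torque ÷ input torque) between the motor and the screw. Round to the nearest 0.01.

5.83

Each stage contributes driven/driver: belt 24/12 = 2, gear mesh 22/33 = 0.66667, chain 50/20 = 2.5, belt 35/20 = 1.75.
Overall: 2 × 0.66667 × 2.5 × 1.75 = 5.8333.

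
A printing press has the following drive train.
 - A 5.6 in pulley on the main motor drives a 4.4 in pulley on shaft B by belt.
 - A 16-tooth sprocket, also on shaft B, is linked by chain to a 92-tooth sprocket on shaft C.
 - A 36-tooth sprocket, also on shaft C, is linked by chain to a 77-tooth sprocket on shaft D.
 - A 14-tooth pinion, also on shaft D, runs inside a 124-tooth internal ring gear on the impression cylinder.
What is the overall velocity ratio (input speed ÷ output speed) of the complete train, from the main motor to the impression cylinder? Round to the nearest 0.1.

85.6

Each stage contributes driven/driver: belt 4.4/5.6 = 0.78571, chain 92/16 = 5.75, chain 77/36 = 2.1389, internal gear 124/14 = 8.8571.
Overall: 0.78571 × 5.75 × 2.1389 × 8.8571 = 85.588.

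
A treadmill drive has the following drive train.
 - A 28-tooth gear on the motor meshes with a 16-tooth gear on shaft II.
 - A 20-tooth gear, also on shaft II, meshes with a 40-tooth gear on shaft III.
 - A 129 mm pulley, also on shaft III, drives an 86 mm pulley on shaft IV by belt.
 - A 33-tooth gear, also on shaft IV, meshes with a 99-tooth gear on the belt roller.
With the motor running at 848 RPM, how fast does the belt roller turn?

371 RPM

the motor → shaft II (gear mesh, 16/28): 848 ÷ 0.57143 = 1484 RPM
shaft II → shaft III (gear mesh, 40/20): 1484 ÷ 2 = 742 RPM
shaft III → shaft IV (belt, 86/129): 742 ÷ 0.66667 = 1113 RPM
shaft IV → the belt roller (gear mesh, 99/33): 1113 ÷ 3 = 371 RPM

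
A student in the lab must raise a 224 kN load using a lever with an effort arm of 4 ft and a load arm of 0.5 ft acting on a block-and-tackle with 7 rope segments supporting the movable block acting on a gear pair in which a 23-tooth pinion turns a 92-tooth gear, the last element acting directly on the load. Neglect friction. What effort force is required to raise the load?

1 kN

Lever MA = effort arm / load arm = 4/0.5 = 8.
Block-and-tackle MA = number of supporting rope parts = 7.
Gear pair MA = 92/23 = 4.
Combined ideal MA = 8 × 7 × 4 = 224.
Effort = load / MA = 224 / 224 = 1 kN.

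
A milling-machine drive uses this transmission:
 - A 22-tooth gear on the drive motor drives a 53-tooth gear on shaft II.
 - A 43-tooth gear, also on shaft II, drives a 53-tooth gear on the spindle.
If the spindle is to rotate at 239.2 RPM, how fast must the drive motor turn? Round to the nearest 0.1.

710.3 RPM

Overall ratio R = 2.4091 × 1.2326 = 2.9693.
Required input speed = output speed × R = 239.2 × 2.9693 = 710.27 RPM.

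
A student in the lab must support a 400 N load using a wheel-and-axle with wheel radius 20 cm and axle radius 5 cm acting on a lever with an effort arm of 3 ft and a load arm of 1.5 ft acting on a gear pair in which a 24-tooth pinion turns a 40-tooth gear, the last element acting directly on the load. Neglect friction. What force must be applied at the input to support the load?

Wheel-and-axle MA = R/r = 20/5 = 4.
Lever MA = effort arm / load arm = 3/1.5 = 2.
Gear pair MA = 40/24 = 1.6667.
Combined ideal MA = 4 × 2 × 1.6667 = 13.333.
Effort = load / MA = 400 / 13.333 = 30 N.

30 N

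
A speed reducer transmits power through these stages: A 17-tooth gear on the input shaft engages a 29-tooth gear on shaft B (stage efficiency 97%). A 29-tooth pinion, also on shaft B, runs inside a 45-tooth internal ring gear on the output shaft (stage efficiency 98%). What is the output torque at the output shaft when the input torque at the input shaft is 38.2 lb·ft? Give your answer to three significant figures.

After the gear mesh (29/17): 38.2 × 1.7059 × 0.97 = 63.21 lb·ft
After the internal gear (45/29): 63.21 × 1.5517 × 0.98 = 96.122 lb·ft

96.1 lb·ft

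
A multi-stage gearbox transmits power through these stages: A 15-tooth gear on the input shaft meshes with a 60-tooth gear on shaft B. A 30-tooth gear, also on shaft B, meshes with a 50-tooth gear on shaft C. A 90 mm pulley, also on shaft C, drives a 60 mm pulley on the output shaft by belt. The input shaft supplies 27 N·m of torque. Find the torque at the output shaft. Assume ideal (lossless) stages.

120 N·m

After the gear mesh (60/15): 27 × 4 = 108 N·m
After the gear mesh (50/30): 108 × 1.6667 = 180 N·m
After the belt (60/90): 180 × 0.66667 = 120 N·m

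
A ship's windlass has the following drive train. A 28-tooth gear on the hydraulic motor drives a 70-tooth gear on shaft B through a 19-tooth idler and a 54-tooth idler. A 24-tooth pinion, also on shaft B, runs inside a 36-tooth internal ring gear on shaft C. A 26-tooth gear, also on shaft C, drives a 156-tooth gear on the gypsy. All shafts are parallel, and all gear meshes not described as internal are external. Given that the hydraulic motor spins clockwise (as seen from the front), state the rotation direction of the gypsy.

clockwise

the hydraulic motor → shaft B: driver → idler → idler → driven is 3 external meshes, 3 reversals → CCW.
shaft B → shaft C: internal mesh, same direction → CCW.
shaft C → the gypsy: external mesh, 1 reversal → CW.
4 reversals in total — an even number — so the gypsy turns the same way as the hydraulic motor.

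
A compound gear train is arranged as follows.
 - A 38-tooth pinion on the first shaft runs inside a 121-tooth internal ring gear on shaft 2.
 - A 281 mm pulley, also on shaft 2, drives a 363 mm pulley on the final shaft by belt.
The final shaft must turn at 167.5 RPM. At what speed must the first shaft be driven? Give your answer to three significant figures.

689 RPM

Overall ratio R = 3.1842 × 1.2918 = 4.1134.
Required input speed = output speed × R = 167.5 × 4.1134 = 689 RPM.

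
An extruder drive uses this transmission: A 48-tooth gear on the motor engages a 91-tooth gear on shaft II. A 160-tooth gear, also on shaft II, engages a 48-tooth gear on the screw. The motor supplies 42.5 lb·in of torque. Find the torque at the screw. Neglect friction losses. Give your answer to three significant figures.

After the gear mesh (91/48): 42.5 × 1.8958 = 80.573 lb·in
After the gear mesh (48/160): 80.573 × 0.3 = 24.172 lb·in

24.2 lb·in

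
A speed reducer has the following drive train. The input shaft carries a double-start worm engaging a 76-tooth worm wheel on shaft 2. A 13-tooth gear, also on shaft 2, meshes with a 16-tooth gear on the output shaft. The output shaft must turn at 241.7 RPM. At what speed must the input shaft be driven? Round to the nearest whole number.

11304 RPM

Overall ratio R = 38 × 1.2308 = 46.769.
Required input speed = output speed × R = 241.7 × 46.769 = 11304 RPM.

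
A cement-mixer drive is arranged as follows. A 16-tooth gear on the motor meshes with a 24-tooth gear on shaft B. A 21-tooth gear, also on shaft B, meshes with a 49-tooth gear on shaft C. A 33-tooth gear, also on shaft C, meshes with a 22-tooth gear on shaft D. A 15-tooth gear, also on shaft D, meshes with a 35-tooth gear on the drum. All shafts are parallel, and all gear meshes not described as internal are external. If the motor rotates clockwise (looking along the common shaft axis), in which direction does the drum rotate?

clockwise

the motor → shaft B: external mesh, 1 reversal → CCW.
shaft B → shaft C: external mesh, 1 reversal → CW.
shaft C → shaft D: external mesh, 1 reversal → CCW.
shaft D → the drum: external mesh, 1 reversal → CW.
4 reversals in total — an even number — so the drum turns the same way as the motor.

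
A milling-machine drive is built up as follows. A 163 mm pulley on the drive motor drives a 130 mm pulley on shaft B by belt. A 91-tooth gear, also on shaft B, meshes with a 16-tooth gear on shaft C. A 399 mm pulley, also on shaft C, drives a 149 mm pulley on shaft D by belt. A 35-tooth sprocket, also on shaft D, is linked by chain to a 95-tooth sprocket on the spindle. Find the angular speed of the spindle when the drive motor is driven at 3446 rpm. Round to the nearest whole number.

24244 rpm

Belt: ratio = 130/163 = 0.79755, so shaft B turns at 3446 / 0.79755 = 4320.8 rpm.
Gear mesh: ratio = 16/91 = 0.17582, so shaft C turns at 4320.8 / 0.17582 = 24574 rpm.
Belt: ratio = 149/399 = 0.37343, so shaft D turns at 24574 / 0.37343 = 65806 rpm.
Chain: ratio = 95/35 = 2.7143, so the spindle turns at 65806 / 2.7143 = 24244 rpm.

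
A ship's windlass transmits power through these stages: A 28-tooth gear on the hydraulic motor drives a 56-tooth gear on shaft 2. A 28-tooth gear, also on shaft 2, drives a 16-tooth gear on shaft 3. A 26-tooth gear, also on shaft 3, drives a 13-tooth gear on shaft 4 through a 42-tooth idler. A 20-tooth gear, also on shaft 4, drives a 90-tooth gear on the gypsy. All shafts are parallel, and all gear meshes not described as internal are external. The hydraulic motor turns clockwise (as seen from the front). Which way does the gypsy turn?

the hydraulic motor → shaft 2: external mesh, 1 reversal → CCW.
shaft 2 → shaft 3: external mesh, 1 reversal → CW.
shaft 3 → shaft 4: driver → idler → driven is 2 external meshes, 2 reversals → CW.
shaft 4 → the gypsy: external mesh, 1 reversal → CCW.
5 reversals in total — an odd number — so the gypsy turns opposite to the hydraulic motor.

anticlockwise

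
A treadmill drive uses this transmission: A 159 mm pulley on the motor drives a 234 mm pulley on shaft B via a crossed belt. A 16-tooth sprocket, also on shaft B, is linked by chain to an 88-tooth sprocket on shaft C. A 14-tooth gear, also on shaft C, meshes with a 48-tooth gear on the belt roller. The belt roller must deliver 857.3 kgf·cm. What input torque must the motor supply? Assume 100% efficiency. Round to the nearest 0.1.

30.9 kgf·cm

Overall ratio R = 1.4717 × 5.5 × 3.4286 = 27.752.
Input torque = output torque / R = 857.3 / 27.752 = 30.891 kgf·cm.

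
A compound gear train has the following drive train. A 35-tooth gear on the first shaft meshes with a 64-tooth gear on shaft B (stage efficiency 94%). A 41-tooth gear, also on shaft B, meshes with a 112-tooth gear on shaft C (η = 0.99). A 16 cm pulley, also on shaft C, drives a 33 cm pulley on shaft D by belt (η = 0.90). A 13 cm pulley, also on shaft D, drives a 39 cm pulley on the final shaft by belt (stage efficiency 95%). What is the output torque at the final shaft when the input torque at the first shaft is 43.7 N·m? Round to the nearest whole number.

After the gear mesh (64/35): 43.7 × 1.8286 × 0.94 = 75.114 N·m
After the gear mesh (112/41): 75.114 × 2.7317 × 0.99 = 203.14 N·m
After the belt (33/16): 203.14 × 2.0625 × 0.90 = 377.07 N·m
After the belt (39/13): 377.07 × 3 × 0.95 = 1074.7 N·m

1075 N·m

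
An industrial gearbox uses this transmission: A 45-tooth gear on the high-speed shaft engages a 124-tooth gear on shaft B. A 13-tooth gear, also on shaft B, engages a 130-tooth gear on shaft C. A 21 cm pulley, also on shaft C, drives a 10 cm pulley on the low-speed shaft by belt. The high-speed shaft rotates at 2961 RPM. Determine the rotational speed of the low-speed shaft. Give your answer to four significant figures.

225.7 RPM

Gear mesh: ratio = 124/45 = 2.7556, so shaft B turns at 2961 / 2.7556 = 1074.6 RPM.
Gear mesh: ratio = 130/13 = 10, so shaft C turns at 1074.6 / 10 = 107.46 RPM.
Belt: ratio = 10/21 = 0.47619, so the low-speed shaft turns at 107.46 / 0.47619 = 225.66 RPM.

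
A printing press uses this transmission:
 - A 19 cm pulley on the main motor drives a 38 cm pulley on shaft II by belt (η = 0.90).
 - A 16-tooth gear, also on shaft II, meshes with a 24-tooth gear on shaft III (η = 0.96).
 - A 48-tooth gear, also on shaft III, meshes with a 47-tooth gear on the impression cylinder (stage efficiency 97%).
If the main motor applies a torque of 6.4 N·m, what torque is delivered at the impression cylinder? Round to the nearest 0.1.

After the belt (38/19): 6.4 × 2 × 0.90 = 11.52 N·m
After the gear mesh (24/16): 11.52 × 1.5 × 0.96 = 16.589 N·m
After the gear mesh (47/48): 16.589 × 0.97917 × 0.97 = 15.756 N·m

15.8 N·m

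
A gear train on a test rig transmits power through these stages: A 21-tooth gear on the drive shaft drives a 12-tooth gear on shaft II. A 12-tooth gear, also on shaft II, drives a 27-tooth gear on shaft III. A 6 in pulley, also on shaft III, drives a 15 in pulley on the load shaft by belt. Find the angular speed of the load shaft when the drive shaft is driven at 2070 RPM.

Gear mesh: ratio = 12/21 = 0.57143, so shaft II turns at 2070 / 0.57143 = 3622.5 RPM.
Gear mesh: ratio = 27/12 = 2.25, so shaft III turns at 3622.5 / 2.25 = 1610 RPM.
Belt: ratio = 15/6 = 2.5, so the load shaft turns at 1610 / 2.5 = 644 RPM.

644 RPM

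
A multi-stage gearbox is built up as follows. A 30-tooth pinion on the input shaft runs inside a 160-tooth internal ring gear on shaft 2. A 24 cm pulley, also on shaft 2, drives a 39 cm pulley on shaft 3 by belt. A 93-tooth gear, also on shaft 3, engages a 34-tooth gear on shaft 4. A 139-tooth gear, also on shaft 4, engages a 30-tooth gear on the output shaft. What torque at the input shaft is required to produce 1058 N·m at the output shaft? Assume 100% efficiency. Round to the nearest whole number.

Overall ratio R = 5.3333 × 1.625 × 0.36559 × 0.21583 = 0.68384.
Input torque = output torque / R = 1058 / 0.68384 = 1547.1 N·m.

1547 N·m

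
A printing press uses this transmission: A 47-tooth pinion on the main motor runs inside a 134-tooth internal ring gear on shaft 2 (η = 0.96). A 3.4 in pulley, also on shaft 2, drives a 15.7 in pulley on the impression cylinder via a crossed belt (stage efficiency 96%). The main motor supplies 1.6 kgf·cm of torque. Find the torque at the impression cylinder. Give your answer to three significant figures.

Internal gear: ratio = 134/47 = 2.8511; torque at shaft 2 = 1.6 × 2.8511 × 0.96 = 4.3792 kgf·cm.
Belt: ratio = 15.7/3.4 = 4.6176; torque at the impression cylinder = 4.3792 × 4.6176 × 0.96 = 19.413 kgf·cm.

19.4 kgf·cm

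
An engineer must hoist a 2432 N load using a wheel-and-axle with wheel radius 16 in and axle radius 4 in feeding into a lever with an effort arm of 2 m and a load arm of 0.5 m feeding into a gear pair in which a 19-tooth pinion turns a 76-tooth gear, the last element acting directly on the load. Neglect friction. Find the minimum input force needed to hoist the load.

38 N

Wheel-and-axle MA = R/r = 16/4 = 4.
Lever MA = effort arm / load arm = 2/0.5 = 4.
Gear pair MA = 76/19 = 4.
Combined ideal MA = 4 × 4 × 4 = 64.
Effort = load / MA = 2432 / 64 = 38 N.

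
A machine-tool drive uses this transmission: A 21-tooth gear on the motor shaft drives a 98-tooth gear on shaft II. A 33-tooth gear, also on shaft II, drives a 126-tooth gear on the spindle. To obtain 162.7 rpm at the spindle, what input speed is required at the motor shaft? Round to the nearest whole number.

Overall ratio R = 4.6667 × 3.8182 = 17.818.
Required input speed = output speed × R = 162.7 × 17.818 = 2899 rpm.

2899 rpm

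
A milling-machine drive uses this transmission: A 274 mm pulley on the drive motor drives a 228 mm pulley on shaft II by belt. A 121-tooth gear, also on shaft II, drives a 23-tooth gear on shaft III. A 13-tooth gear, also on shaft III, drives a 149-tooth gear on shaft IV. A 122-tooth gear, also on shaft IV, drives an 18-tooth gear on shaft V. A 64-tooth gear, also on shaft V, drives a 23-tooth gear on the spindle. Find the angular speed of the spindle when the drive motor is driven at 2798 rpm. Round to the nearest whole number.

the drive motor → shaft II (belt, 228/274): 2798 ÷ 0.83212 = 3362.5 rpm
shaft II → shaft III (gear mesh, 23/121): 3362.5 ÷ 0.19008 = 17690 rpm
shaft III → shaft IV (gear mesh, 149/13): 17690 ÷ 11.462 = 1543.4 rpm
shaft IV → shaft V (gear mesh, 18/122): 1543.4 ÷ 0.14754 = 10461 rpm
shaft V → the spindle (gear mesh, 23/64): 10461 ÷ 0.35938 = 29108 rpm

29108 rpm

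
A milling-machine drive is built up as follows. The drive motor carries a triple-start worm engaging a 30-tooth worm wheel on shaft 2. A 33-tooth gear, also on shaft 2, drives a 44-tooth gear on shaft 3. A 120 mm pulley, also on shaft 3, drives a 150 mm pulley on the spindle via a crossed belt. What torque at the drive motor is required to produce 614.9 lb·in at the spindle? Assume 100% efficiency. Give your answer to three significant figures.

36.9 lb·in

Overall ratio R = 10 × 1.3333 × 1.25 = 16.667.
Input torque = output torque / R = 614.9 / 16.667 = 36.894 lb·in.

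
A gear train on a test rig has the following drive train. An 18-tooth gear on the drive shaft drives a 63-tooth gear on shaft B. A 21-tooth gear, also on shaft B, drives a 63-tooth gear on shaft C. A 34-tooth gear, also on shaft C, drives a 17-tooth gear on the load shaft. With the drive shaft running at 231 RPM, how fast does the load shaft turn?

gear mesh 63/18 = 3.5 → 231/3.5 = 66 RPM
gear mesh 63/21 = 3 → 66/3 = 22 RPM
gear mesh 17/34 = 0.5 → 22/0.5 = 44 RPM

44 RPM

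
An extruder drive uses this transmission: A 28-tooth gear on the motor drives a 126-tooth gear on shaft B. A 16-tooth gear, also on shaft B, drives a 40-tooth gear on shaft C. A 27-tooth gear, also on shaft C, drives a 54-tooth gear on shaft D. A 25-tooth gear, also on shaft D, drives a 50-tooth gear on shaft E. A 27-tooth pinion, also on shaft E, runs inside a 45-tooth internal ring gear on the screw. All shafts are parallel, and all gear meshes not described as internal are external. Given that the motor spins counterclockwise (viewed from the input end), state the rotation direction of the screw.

the motor → shaft B: external mesh, 1 reversal → CW.
shaft B → shaft C: external mesh, 1 reversal → CCW.
shaft C → shaft D: external mesh, 1 reversal → CW.
shaft D → shaft E: external mesh, 1 reversal → CCW.
shaft E → the screw: internal mesh, same direction → CCW.
4 reversals in total — an even number — so the screw turns the same way as the motor.

counterclockwise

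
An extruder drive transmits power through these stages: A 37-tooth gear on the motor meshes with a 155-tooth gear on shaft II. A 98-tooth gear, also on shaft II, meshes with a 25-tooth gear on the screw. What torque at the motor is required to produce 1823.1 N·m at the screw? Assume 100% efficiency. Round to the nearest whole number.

1706 N·m

Overall ratio R = 4.1892 × 0.2551 = 1.0687.
Input torque = output torque / R = 1823.1 / 1.0687 = 1706 N·m.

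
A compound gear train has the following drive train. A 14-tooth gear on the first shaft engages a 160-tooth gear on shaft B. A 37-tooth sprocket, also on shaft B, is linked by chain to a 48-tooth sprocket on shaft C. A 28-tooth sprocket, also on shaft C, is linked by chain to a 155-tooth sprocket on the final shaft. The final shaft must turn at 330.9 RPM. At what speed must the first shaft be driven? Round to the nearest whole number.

27158 RPM

Overall ratio R = 11.429 × 1.2973 × 5.5357 = 82.074.
Required input speed = output speed × R = 330.9 × 82.074 = 27158 RPM.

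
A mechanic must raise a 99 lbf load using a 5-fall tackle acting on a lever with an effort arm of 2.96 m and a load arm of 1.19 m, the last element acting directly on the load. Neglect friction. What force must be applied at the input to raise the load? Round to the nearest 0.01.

Block-and-tackle MA = number of supporting rope parts = 5.
Lever MA = effort arm / load arm = 2.96/1.19 = 2.4874.
Combined ideal MA = 5 × 2.4874 = 12.437.
Effort = load / MA = 99 / 12.437 = 7.9601 lbf.

7.96 lbf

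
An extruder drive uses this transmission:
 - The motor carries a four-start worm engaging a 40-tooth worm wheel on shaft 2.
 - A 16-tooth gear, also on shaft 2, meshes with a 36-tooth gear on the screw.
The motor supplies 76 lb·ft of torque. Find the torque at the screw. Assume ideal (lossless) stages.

After the worm (40/4): 76 × 10 = 760 lb·ft
After the gear mesh (36/16): 760 × 2.25 = 1710 lb·ft

1710 lb·ft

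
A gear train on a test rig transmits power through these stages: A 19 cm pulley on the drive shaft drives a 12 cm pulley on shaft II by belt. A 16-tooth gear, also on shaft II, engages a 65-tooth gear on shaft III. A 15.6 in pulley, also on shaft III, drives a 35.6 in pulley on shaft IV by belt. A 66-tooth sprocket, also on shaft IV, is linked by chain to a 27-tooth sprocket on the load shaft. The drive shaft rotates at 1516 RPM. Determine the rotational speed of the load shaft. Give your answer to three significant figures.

the drive shaft → shaft II (belt, 12/19): 1516 ÷ 0.63158 = 2400.3 RPM
shaft II → shaft III (gear mesh, 65/16): 2400.3 ÷ 4.0625 = 590.85 RPM
shaft III → shaft IV (belt, 35.6/15.6): 590.85 ÷ 2.2821 = 258.91 RPM
shaft IV → the load shaft (chain, 27/66): 258.91 ÷ 0.40909 = 632.9 RPM

633 RPM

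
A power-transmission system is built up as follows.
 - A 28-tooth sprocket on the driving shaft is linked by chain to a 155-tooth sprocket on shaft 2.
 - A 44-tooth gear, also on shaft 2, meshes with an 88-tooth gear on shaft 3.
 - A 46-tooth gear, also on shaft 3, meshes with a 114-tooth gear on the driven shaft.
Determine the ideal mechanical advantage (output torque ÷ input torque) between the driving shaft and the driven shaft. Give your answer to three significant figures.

27.4

Each stage contributes driven/driver: chain 155/28 = 5.5357, gear mesh 88/44 = 2, gear mesh 114/46 = 2.4783.
Overall: 5.5357 × 2 × 2.4783 = 27.438.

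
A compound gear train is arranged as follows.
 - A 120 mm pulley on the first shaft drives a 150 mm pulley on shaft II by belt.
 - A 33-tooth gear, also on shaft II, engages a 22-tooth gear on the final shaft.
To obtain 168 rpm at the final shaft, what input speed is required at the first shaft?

140 rpm

Overall ratio R = 1.25 × 0.66667 = 0.83333.
Required input speed = output speed × R = 168 × 0.83333 = 140 rpm.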